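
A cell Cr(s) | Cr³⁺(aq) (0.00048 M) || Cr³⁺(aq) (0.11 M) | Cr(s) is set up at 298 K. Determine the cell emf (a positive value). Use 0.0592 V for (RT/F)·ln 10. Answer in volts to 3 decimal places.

For a concentration cell E°cell = 0, since both electrodes use the same couple.
The compartment with the higher Cr³⁺(aq) concentration (0.11 M) acts as the cathode; ions are reduced there and produced at the dilute (0.00048 M) anode.
With n = 3, Ecell = −(0.0592/3)·log([dilute]/[conc]) = −(0.0592/3)·log(0.00048/0.11) = +0.047 V.

0.047 V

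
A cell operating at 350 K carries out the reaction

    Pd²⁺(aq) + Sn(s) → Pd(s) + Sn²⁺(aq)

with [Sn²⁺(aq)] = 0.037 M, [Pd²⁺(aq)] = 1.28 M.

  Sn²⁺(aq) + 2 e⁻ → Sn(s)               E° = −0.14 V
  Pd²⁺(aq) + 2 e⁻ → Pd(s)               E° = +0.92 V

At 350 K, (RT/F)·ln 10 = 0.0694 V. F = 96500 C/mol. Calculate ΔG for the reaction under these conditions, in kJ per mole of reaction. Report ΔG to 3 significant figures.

With Pd²⁺/Pd reduced at the cathode, E°cell = +0.92 − (−0.14) = +1.06 V and n = 2.
Here Q = [Sn²⁺(aq)] / [Pd²⁺(aq)] = 0.0289 (log Q = −1.539), giving E = +1.06 − (0.0694/2)·(−1.539) = +1.1134 V.
Then ΔG = −nFE = −2 × 96500 × +1.1134 J/mol = −215 kJ/mol.

−215 kJ/mol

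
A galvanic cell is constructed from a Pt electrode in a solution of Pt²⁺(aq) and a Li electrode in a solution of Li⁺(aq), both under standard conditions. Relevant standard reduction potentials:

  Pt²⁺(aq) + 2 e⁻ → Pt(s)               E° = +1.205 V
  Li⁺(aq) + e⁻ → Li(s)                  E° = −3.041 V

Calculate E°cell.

+4.246 V

The Pt²⁺/Pt couple has the higher E°, so Pt ion is reduced (cathode) and Li is oxidized (anode).
E°cell = E°(cathode) − E°(anode) = +1.205 − (−3.041) = +4.246 V.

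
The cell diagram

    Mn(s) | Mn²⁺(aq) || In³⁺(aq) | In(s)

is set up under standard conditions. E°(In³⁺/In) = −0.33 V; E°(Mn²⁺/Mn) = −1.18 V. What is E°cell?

+0.85 V

By convention the left-hand electrode in cell notation is the anode (oxidation) and the right-hand electrode is the cathode (reduction).
E°cell = E°(right) − E°(left) = −0.33 − (−1.18) = +0.85 V.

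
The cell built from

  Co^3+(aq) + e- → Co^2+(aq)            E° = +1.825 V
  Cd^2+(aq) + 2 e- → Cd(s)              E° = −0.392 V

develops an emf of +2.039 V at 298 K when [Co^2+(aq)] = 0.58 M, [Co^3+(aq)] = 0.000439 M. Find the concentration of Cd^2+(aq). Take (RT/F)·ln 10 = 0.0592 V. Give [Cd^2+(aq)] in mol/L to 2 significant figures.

The Co³⁺/Co²⁺ couple has the larger reduction potential, so it is the cathode: E°cell = +1.825 − (−0.392) = +2.217 V and n = 2.
From the Nernst equation, log Q = n(E° − E)/0.0592 = 2·(+2.217 − (+2.039))/0.0592 = 6.014.
Balancing electrons gives 2 Co^3+(aq) + Cd(s) → 2 Co^2+(aq) + Cd^2+(aq); thus Q = ([Co^2+(aq)]^2·[Cd^2+(aq)]) / [Co^3+(aq)]^2.
Substituting the known concentrations and solving, log [Cd^2+(aq)] = −0.228 and [Cd^2+(aq)] = 0.59 M.

0.59 M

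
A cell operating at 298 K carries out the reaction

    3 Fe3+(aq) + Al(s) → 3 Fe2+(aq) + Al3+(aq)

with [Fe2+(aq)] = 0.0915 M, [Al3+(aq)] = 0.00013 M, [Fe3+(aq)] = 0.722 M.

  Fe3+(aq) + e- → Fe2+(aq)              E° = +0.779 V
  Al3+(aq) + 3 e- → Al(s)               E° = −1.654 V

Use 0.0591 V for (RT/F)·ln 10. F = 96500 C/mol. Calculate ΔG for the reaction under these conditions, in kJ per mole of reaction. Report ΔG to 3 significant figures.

−742 kJ/mol

With Fe³⁺/Fe²⁺ reduced at the cathode, E°cell = +0.779 − (−1.654) = +2.433 V and n = 3.
The reaction quotient is ([Fe2+(aq)]^3·[Al3+(aq)]) / [Fe3+(aq)]^3 = 2.65×10^−7; by Nernst, E = +2.433 − (0.0591/3)(−6.577) = +2.5626 V.
ΔG = −nFE = −(3)(96500)(+2.5626) J/mol = −742 kJ/mol.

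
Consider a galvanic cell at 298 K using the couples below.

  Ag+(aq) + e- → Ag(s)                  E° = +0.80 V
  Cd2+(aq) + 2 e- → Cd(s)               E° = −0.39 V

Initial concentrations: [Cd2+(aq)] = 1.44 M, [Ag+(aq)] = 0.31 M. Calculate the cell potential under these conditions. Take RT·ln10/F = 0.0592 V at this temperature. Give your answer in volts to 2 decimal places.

+1.16 V

The Ag⁺/Ag couple has the more positive E°, so it is the cathode; Cd²⁺/Cd is the anode.
E°cell = E°cat − E°an = +0.80 − (−0.39) = +1.19 V; n = 2.
For the overall reaction 2 Ag+(aq) + Cd(s) → 2 Ag(s) + Cd2+(aq), Q = [Cd2+(aq)] / [Ag+(aq)]^2 = 15, giving log Q = 1.176.
By the Nernst equation, E = +1.19 − (0.0592/2)·(1.176) = +1.16 V.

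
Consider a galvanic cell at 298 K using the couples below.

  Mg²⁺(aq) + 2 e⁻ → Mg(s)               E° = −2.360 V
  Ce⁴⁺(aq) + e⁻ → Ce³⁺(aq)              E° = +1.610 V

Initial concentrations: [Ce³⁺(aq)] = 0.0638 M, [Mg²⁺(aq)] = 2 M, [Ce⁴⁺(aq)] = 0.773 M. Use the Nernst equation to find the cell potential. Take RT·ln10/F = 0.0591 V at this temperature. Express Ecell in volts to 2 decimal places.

+4.03 V

Since E°(Ce⁴⁺/Ce³⁺) > E°(Mg²⁺/Mg), Ce⁴⁺/Ce³⁺ serves as the cathode.
The standard potential is +1.610 − (−2.360) = +3.970 V and the balanced reaction transfers n = 2 electrons.
Balancing gives 2 Ce⁴⁺(aq) + Mg(s) → 2 Ce³⁺(aq) + Mg²⁺(aq); hence Q = ([Ce³⁺(aq)]^2·[Mg²⁺(aq)]) / [Ce⁴⁺(aq)]^2 = 0.0136 (log Q = −1.866).
By the Nernst equation, E = +3.970 − (0.0591/2)·(−1.866) = +4.03 V.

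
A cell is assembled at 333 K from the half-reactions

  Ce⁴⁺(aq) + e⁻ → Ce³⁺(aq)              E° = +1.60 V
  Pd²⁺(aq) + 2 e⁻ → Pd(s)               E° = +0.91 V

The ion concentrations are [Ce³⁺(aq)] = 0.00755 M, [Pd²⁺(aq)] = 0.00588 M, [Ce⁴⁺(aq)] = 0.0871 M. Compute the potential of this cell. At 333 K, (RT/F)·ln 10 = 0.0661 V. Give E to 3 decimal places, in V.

Since E°(Ce⁴⁺/Ce³⁺) > E°(Pd²⁺/Pd), Ce⁴⁺/Ce³⁺ serves as the cathode.
E°cell = +1.60 − (+0.91) = +0.69 V, with n = 2 electrons transferred.
The balanced reaction is 2 Ce⁴⁺(aq) + Pd(s) → 2 Ce³⁺(aq) + Pd²⁺(aq), so Q = ([Ce³⁺(aq)]^2·[Pd²⁺(aq)]) / [Ce⁴⁺(aq)]^2 = 4.42×10^−5 and log Q = −4.355.
By the Nernst equation, E = +0.69 − (0.0661/2)·(−4.355) = +0.834 V.

+0.834 V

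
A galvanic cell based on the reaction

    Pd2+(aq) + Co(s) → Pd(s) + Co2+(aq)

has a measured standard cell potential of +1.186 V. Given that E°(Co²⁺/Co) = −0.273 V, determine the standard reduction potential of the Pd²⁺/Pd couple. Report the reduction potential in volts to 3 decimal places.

+0.913 V

In the reaction as written the Pd²⁺/Pd couple is reduced (cathode) and Co²⁺/Co is oxidized (anode), so E°cell = E°(Pd²⁺/Pd) − E°(Co²⁺/Co).
E°(Pd²⁺/Pd) = E°cell + E°(anode) = +1.186 + (−0.273) = +0.913 V.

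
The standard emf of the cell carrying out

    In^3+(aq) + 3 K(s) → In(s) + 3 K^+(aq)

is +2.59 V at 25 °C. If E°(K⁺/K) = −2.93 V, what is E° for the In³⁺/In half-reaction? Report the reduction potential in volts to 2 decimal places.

−0.34 V

In the reaction as written the In³⁺/In couple is reduced (cathode) and K⁺/K is oxidized (anode), so E°cell = E°(In³⁺/In) − E°(K⁺/K).
E°(In³⁺/In) = E°cell + E°(anode) = +2.59 + (−2.93) = −0.34 V.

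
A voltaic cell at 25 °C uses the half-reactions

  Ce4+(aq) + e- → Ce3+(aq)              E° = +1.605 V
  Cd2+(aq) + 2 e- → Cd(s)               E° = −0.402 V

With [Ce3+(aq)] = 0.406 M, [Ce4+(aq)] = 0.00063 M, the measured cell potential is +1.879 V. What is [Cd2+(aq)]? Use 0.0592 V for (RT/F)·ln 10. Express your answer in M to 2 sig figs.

The Ce⁴⁺/Ce³⁺ couple has the larger reduction potential, so it is the cathode: E°cell = +1.605 − (−0.402) = +2.007 V and n = 2.
Rearranging E = E° − (0.0592/n)·log Q gives log Q = 2(+2.007 − (+1.879))/0.0592 = 4.324.
Balancing electrons gives 2 Ce4+(aq) + Cd(s) → 2 Ce3+(aq) + Cd2+(aq); thus Q = ([Ce3+(aq)]^2·[Cd2+(aq)]) / [Ce4+(aq)]^2.
Solving for the unknown gives log [Cd2+(aq)] = −1.294, so [Cd2+(aq)] ≈ 0.051 M.

0.051 M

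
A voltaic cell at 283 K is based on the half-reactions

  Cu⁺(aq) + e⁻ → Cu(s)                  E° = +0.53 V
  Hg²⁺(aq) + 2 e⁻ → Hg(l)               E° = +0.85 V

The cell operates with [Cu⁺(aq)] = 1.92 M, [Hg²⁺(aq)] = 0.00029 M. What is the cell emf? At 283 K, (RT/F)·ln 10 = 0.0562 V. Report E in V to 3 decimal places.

+0.205 V

The Hg²⁺/Hg couple has the more positive E°, so it is the cathode; Cu⁺/Cu is the anode.
E°cell = E°cat − E°an = +0.85 − (+0.53) = +0.32 V; n = 2.
Balancing gives Hg²⁺(aq) + 2 Cu(s) → Hg(l) + 2 Cu⁺(aq); hence Q = [Cu⁺(aq)]^2 / [Hg²⁺(aq)] = 1.27×10^4 (log Q = 4.104).
Applying E = E° − (RT ln10/nF)·log Q gives +0.32 − (0.0562/2)(4.104) = +0.205 V.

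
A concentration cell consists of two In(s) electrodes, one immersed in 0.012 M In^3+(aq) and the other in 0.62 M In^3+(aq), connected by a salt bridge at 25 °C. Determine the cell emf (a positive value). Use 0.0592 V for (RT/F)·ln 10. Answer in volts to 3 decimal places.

For a concentration cell E°cell = 0, since both electrodes use the same couple.
The compartment with the higher In^3+(aq) concentration (0.62 M) acts as the cathode; ions are reduced there and produced at the dilute (0.012 M) anode.
With n = 3, Ecell = −(0.0592/3)·log([dilute]/[conc]) = −(0.0592/3)·log(0.012/0.62) = +0.034 V.

0.034 V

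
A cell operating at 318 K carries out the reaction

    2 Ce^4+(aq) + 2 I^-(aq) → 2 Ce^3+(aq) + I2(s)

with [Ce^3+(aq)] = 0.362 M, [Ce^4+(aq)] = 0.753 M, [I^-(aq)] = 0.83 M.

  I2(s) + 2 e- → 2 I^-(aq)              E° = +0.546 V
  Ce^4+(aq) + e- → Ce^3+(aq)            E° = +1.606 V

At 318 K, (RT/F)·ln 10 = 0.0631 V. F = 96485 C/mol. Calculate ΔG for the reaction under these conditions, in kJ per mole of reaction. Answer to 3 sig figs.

E°cell = +1.606 − (+0.546) = +1.060 V; the balanced reaction transfers n = 2 electrons.
The reaction quotient is [Ce^3+(aq)]^2 / ([Ce^4+(aq)]^2·[I^-(aq)]^2) = 0.335; by Nernst, E = +1.060 − (0.0631/2)(−0.474) = +1.0750 V.
Then ΔG = −nFE = −2 × 96485 × +1.0750 J/mol = −207 kJ/mol.

−207 kJ/mol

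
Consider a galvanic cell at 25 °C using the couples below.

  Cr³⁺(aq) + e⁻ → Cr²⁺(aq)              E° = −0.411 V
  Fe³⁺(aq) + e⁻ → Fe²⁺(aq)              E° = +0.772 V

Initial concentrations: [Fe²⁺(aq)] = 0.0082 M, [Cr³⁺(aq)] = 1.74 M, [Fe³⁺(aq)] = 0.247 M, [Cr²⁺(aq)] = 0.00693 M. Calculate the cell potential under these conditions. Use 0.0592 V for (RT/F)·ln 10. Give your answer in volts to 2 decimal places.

The Fe³⁺/Fe²⁺ couple has the more positive E°, so it is the cathode; Cr³⁺/Cr²⁺ is the anode.
E°cell = E°cat − E°an = +0.772 − (−0.411) = +1.183 V; n = 1.
Balancing gives Fe³⁺(aq) + Cr²⁺(aq) → Fe²⁺(aq) + Cr³⁺(aq); hence Q = ([Fe²⁺(aq)]·[Cr³⁺(aq)]) / ([Fe³⁺(aq)]·[Cr²⁺(aq)]) = 8.34 (log Q = 0.921).
Applying E = E° − (RT ln10/nF)·log Q gives +1.183 − (0.0592/1)(0.921) = +1.13 V.

+1.13 V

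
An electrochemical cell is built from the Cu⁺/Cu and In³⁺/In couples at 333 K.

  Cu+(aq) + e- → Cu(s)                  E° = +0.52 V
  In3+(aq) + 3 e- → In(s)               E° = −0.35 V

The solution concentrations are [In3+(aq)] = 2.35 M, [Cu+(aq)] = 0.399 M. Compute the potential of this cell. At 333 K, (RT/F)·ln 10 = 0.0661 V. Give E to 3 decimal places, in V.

Cu⁺/Cu is reduced (cathode, E° = +0.52 V) and In³⁺/In is oxidized (anode).
E°cell = E°cat − E°an = +0.52 − (−0.35) = +0.87 V; n = 3.
For the overall reaction 3 Cu+(aq) + In(s) → 3 Cu(s) + In3+(aq), Q = [In3+(aq)] / [Cu+(aq)]^3 = 37, giving log Q = 1.568.
Applying E = E° − (RT ln10/nF)·log Q gives +0.87 − (0.0661/3)(1.568) = +0.835 V.

+0.835 V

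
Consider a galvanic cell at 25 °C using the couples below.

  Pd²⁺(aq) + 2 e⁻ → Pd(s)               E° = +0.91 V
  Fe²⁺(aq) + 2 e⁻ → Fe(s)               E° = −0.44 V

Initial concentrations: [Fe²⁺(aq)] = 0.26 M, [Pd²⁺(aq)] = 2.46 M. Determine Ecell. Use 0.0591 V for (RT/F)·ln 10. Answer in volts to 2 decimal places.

The Pd²⁺/Pd couple has the more positive E°, so it is the cathode; Fe²⁺/Fe is the anode.
The standard potential is +0.91 − (−0.44) = +1.35 V and the balanced reaction transfers n = 2 electrons.
For the overall reaction Pd²⁺(aq) + Fe(s) → Pd(s) + Fe²⁺(aq), Q = [Fe²⁺(aq)] / [Pd²⁺(aq)] = 0.106, giving log Q = −0.976.
Applying E = E° − (RT ln10/nF)·log Q gives +1.35 − (0.0591/2)(−0.976) = +1.38 V.

+1.38 V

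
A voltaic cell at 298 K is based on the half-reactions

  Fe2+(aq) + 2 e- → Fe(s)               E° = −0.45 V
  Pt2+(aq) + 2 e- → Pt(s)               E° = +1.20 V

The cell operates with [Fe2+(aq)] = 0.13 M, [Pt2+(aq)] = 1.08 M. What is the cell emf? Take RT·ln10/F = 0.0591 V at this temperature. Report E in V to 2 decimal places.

The Pt²⁺/Pt couple has the more positive E°, so it is the cathode; Fe²⁺/Fe is the anode.
E°cell = +1.20 − (−0.45) = +1.65 V, with n = 2 electrons transferred.
For the overall reaction Pt2+(aq) + Fe(s) → Pt(s) + Fe2+(aq), Q = [Fe2+(aq)] / [Pt2+(aq)] = 0.12, giving log Q = −0.919.
E = E° − (0.0591/n)·log Q = +1.65 − (0.0591/2)(−0.919) = +1.68 V.

+1.68 V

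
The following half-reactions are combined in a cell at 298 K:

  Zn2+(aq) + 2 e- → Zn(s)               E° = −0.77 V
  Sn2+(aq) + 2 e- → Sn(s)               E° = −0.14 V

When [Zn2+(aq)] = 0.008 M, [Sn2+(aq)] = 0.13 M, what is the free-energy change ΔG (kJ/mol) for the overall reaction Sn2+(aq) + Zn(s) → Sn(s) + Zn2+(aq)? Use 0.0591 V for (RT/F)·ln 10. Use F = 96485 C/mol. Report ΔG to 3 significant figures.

With Sn²⁺/Sn reduced at the cathode, E°cell = −0.14 − (−0.77) = +0.63 V and n = 2.
The reaction quotient is [Zn2+(aq)] / [Sn2+(aq)] = 0.0615; by Nernst, E = +0.63 − (0.0591/2)(−1.211) = +0.6658 V.
ΔG = −nFE = −(2)(96485)(+0.6658) J/mol = −128 kJ/mol.

−128 kJ/mol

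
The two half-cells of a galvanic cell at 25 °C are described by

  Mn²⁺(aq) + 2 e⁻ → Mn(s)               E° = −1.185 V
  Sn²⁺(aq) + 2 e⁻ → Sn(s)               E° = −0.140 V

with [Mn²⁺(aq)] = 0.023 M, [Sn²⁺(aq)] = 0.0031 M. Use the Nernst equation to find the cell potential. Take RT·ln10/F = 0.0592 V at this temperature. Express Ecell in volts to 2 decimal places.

+1.02 V

Since E°(Sn²⁺/Sn) > E°(Mn²⁺/Mn), Sn²⁺/Sn serves as the cathode.
E°cell = E°cat − E°an = −0.140 − (−1.185) = +1.045 V; n = 2.
Balancing gives Sn²⁺(aq) + Mn(s) → Sn(s) + Mn²⁺(aq); hence Q = [Mn²⁺(aq)] / [Sn²⁺(aq)] = 7.42 (log Q = 0.870).
Applying E = E° − (RT ln10/nF)·log Q gives +1.045 − (0.0592/2)(0.870) = +1.02 V.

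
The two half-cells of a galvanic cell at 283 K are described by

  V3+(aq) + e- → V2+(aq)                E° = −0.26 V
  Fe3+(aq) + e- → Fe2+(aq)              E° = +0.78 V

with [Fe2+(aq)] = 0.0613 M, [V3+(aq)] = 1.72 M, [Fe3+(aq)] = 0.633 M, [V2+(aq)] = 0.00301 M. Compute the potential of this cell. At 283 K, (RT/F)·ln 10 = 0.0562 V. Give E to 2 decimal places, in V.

The Fe³⁺/Fe²⁺ couple has the more positive E°, so it is the cathode; V³⁺/V²⁺ is the anode.
E°cell = +0.78 − (−0.26) = +1.04 V, with n = 1 electron transferred.
Balancing gives Fe3+(aq) + V2+(aq) → Fe2+(aq) + V3+(aq); hence Q = ([Fe2+(aq)]·[V3+(aq)]) / ([Fe3+(aq)]·[V2+(aq)]) = 55.3 (log Q = 1.743).
Applying E = E° − (RT ln10/nF)·log Q gives +1.04 − (0.0562/1)(1.743) = +0.94 V.

+0.94 V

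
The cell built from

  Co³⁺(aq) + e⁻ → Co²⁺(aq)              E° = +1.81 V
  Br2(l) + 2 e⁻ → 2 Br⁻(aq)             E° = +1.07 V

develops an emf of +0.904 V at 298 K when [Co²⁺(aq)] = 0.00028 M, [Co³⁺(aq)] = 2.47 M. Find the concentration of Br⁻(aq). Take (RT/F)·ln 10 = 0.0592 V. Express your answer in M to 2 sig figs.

0.067 M

With Co³⁺/Co²⁺ at the cathode and Br₂/Br⁻ at the anode, E°cell = +1.81 − (+1.07) = +0.74 V (n = 2).
Since E = E° − (0.0592/n)·log Q, log Q = n(E° − E)/0.0592 = −5.541.
For 2 Co³⁺(aq) + 2 Br⁻(aq) → 2 Co²⁺(aq) + Br2(l), the reaction quotient is Q = [Co²⁺(aq)]^2 / ([Co³⁺(aq)]^2·[Br⁻(aq)]^2).
Isolating [Br⁻(aq)] in Q = 10^{−5.541} yields log [Br⁻(aq)] = −1.175, i.e. 0.067 M.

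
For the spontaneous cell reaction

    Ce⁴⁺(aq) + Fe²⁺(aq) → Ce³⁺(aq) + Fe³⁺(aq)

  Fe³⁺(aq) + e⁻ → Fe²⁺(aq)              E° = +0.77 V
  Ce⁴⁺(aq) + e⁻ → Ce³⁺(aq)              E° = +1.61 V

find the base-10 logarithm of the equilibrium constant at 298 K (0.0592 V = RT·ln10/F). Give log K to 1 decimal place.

The Ce⁴⁺/Ce³⁺ couple is reduced (cathode); E°cell = +1.61 − (+0.77) = +0.84 V with n = 1.
At equilibrium E = 0, so log K = nE°cell / 0.0592 = (1)(+0.84) / 0.0592 = 14.2.

log K = 14.2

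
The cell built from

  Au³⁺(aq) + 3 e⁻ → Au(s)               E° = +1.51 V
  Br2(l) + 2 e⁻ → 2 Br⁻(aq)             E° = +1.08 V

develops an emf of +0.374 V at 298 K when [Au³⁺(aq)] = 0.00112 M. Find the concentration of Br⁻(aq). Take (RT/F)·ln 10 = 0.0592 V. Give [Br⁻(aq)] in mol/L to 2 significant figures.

1.1 M

The Au³⁺/Au couple has the larger reduction potential, so it is the cathode: E°cell = +1.51 − (+1.08) = +0.43 V and n = 6.
From the Nernst equation, log Q = n(E° − E)/0.0592 = 6·(+0.43 − (+0.374))/0.0592 = 5.676.
Balancing electrons gives 2 Au³⁺(aq) + 6 Br⁻(aq) → 2 Au(s) + 3 Br2(l); thus Q = 1 / ([Au³⁺(aq)]^2·[Br⁻(aq)]^6).
Substituting the known concentrations and solving, log [Br⁻(aq)] = 0.038 and [Br⁻(aq)] = 1.1 M.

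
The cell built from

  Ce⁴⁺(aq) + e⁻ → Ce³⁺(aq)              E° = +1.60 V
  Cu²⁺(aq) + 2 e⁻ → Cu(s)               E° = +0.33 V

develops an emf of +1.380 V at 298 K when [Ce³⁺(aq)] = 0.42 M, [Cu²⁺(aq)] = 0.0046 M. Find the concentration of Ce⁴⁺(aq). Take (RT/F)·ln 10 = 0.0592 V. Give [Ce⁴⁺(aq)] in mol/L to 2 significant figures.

2.1 M

Ce⁴⁺/Ce³⁺ is the cathode (higher E°); E°cell = +1.60 − (+0.33) = +1.27 V with n = 2.
Since E = E° − (0.0592/n)·log Q, log Q = n(E° − E)/0.0592 = −3.716.
Balancing electrons gives 2 Ce⁴⁺(aq) + Cu(s) → 2 Ce³⁺(aq) + Cu²⁺(aq); thus Q = ([Ce³⁺(aq)]^2·[Cu²⁺(aq)]) / [Ce⁴⁺(aq)]^2.
Solving for the unknown gives log [Ce⁴⁺(aq)] = 0.313, so [Ce⁴⁺(aq)] ≈ 2.1 M.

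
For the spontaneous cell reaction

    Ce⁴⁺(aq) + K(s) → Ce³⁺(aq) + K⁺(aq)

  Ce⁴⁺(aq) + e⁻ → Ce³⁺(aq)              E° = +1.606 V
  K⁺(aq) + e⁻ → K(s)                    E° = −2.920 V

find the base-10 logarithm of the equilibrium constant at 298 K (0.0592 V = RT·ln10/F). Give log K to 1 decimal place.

The Ce⁴⁺/Ce³⁺ couple is reduced (cathode); E°cell = +1.606 − (−2.920) = +4.526 V with n = 1.
At equilibrium E = 0, so log K = nE°cell / 0.0592 = (1)(+4.526) / 0.0592 = 76.5.

log K = 76.5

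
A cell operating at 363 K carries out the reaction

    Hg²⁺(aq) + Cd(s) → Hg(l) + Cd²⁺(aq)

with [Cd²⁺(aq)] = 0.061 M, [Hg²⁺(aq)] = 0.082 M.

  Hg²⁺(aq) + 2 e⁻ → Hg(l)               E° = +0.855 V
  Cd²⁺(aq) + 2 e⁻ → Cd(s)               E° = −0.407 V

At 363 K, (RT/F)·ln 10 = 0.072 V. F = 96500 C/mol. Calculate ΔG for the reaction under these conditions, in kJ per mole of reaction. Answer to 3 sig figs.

The standard cell potential is +0.855 − (−0.407) = +1.262 V, with n = 2 electrons in the balanced equation.
The reaction quotient is [Cd²⁺(aq)] / [Hg²⁺(aq)] = 0.744; by Nernst, E = +1.262 − (0.072/2)(−0.128) = +1.2666 V.
ΔG = −nFE = −(2)(96500)(+1.2666) J/mol = −244 kJ/mol.

−244 kJ/mol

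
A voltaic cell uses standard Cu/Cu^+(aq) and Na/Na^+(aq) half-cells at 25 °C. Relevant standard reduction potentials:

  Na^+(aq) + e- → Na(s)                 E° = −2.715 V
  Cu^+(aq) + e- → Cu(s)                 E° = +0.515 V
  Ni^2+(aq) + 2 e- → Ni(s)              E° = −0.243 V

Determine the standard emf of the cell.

Of the two couples in this cell, the one with the more positive reduction potential is reduced at the cathode: here that is Cu⁺/Cu (+0.515 V); Na⁺/Na (−2.715 V) is the anode.
E°cell = E°(cathode) − E°(anode) = +0.515 − (−2.715) = +3.230 V.

+3.230 V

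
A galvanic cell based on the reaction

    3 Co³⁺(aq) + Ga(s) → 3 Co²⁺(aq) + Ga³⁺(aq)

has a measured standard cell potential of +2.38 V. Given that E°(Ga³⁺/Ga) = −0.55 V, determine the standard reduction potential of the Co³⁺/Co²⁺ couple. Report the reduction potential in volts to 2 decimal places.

In the reaction as written the Co³⁺/Co²⁺ couple is reduced (cathode) and Ga³⁺/Ga is oxidized (anode), so E°cell = E°(Co³⁺/Co²⁺) − E°(Ga³⁺/Ga).
E°(Co³⁺/Co²⁺) = E°cell + E°(anode) = +2.38 + (−0.55) = +1.83 V.

+1.83 V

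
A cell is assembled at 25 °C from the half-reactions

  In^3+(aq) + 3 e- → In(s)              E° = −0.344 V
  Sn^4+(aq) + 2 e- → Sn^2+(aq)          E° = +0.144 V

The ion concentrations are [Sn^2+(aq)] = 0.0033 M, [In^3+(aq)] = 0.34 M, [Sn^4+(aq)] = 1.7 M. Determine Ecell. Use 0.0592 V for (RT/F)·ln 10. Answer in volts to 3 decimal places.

The Sn⁴⁺/Sn²⁺ couple has the more positive E°, so it is the cathode; In³⁺/In is the anode.
E°cell = E°cat − E°an = +0.144 − (−0.344) = +0.488 V; n = 6.
Balancing gives 3 Sn^4+(aq) + 2 In(s) → 3 Sn^2+(aq) + 2 In^3+(aq); hence Q = ([Sn^2+(aq)]^3·[In^3+(aq)]^2) / [Sn^4+(aq)]^3 = 8.46×10^−10 (log Q = −9.073).
E = E° − (0.0592/n)·log Q = +0.488 − (0.0592/6)(−9.073) = +0.578 V.

+0.578 V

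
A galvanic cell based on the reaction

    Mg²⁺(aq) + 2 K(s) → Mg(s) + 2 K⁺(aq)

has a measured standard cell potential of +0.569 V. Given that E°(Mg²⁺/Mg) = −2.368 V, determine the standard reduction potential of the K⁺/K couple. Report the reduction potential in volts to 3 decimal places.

−2.937 V

In the reaction as written the Mg²⁺/Mg couple is reduced (cathode) and K⁺/K is oxidized (anode), so E°cell = E°(Mg²⁺/Mg) − E°(K⁺/K).
E°(K⁺/K) = E°(cathode) − E°cell = −2.368 − (+0.569) = −2.937 V.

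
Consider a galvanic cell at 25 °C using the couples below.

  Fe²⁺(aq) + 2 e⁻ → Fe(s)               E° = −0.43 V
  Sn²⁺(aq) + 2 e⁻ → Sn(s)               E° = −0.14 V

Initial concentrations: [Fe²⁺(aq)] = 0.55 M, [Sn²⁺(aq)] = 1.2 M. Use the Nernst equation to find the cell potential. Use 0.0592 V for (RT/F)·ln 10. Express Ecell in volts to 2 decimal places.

The Sn²⁺/Sn couple has the more positive E°, so it is the cathode; Fe²⁺/Fe is the anode.
The standard potential is −0.14 − (−0.43) = +0.29 V and the balanced reaction transfers n = 2 electrons.
For the overall reaction Sn²⁺(aq) + Fe(s) → Sn(s) + Fe²⁺(aq), Q = [Fe²⁺(aq)] / [Sn²⁺(aq)] = 0.458, giving log Q = −0.339.
E = E° − (0.0592/n)·log Q = +0.29 − (0.0592/2)(−0.339) = +0.30 V.

+0.30 V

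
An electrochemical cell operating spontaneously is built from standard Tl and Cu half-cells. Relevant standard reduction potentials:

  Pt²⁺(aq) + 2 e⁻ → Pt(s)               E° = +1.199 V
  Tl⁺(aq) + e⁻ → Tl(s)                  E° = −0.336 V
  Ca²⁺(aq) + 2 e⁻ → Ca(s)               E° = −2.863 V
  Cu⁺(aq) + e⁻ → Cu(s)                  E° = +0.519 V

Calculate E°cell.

Of the two couples in this cell, the one with the more positive reduction potential is reduced at the cathode: here that is Cu⁺/Cu (+0.519 V); Tl⁺/Tl (−0.336 V) is the anode.
E°cell = E°(cathode) − E°(anode) = +0.519 − (−0.336) = +0.855 V.

+0.855 V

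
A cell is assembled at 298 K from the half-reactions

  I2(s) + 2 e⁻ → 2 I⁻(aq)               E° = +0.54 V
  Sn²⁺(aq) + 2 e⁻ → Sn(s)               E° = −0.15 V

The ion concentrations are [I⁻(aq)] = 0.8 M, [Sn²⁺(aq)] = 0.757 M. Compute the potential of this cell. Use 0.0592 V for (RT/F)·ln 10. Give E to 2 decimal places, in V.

+0.70 V

The I₂/I⁻ couple has the more positive E°, so it is the cathode; Sn²⁺/Sn is the anode.
E°cell = E°cat − E°an = +0.54 − (−0.15) = +0.69 V; n = 2.
For the overall reaction I2(s) + Sn(s) → 2 I⁻(aq) + Sn²⁺(aq), Q = [I⁻(aq)]^2·[Sn²⁺(aq)] = 0.484, giving log Q = −0.315.
Applying E = E° − (RT ln10/nF)·log Q gives +0.69 − (0.0592/2)(−0.315) = +0.70 V.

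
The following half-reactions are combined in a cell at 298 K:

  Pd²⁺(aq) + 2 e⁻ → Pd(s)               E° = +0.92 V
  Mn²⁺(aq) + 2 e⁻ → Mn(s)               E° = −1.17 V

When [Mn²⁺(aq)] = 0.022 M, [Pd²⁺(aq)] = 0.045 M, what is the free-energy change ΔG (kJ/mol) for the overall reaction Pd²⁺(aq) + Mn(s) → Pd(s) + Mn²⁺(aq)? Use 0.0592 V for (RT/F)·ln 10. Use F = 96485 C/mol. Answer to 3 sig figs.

−405 kJ/mol

E°cell = +0.92 − (−1.17) = +2.09 V; the balanced reaction transfers n = 2 electrons.
Here Q = [Mn²⁺(aq)] / [Pd²⁺(aq)] = 0.489 (log Q = −0.311), giving E = +2.09 − (0.0592/2)·(−0.311) = +2.0992 V.
ΔG = −nFE = −(2)(96485)(+2.0992) J/mol = −405 kJ/mol.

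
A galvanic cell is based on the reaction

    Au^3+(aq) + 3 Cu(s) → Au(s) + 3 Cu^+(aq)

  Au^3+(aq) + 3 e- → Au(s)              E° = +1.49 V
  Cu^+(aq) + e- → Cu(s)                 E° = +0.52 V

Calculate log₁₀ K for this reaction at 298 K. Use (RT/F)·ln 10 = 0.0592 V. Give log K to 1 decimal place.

The Au³⁺/Au couple is reduced (cathode); E°cell = +1.49 − (+0.52) = +0.97 V with n = 3.
At equilibrium E = 0, so log K = nE°cell / 0.0592 = (3)(+0.97) / 0.0592 = 49.2.

log K = 49.2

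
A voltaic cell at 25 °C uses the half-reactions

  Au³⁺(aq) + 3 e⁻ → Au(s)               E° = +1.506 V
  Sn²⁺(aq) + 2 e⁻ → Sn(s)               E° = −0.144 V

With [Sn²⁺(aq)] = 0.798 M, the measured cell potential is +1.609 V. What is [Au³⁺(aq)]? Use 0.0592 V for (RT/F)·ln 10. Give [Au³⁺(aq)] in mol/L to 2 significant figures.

With Au³⁺/Au at the cathode and Sn²⁺/Sn at the anode, E°cell = +1.506 − (−0.144) = +1.650 V (n = 6).
Rearranging E = E° − (0.0592/n)·log Q gives log Q = 6(+1.650 − (+1.609))/0.0592 = 4.155.
The balanced reaction is 2 Au³⁺(aq) + 3 Sn(s) → 2 Au(s) + 3 Sn²⁺(aq), so Q = [Sn²⁺(aq)]^3 / [Au³⁺(aq)]^2.
Solving for the unknown gives log [Au³⁺(aq)] = −2.224, so [Au³⁺(aq)] ≈ 0.0060 M.

0.0060 M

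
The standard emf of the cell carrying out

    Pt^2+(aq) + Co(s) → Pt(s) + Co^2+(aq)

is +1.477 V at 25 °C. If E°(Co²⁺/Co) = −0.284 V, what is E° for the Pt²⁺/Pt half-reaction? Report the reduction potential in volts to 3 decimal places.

In the reaction as written the Pt²⁺/Pt couple is reduced (cathode) and Co²⁺/Co is oxidized (anode), so E°cell = E°(Pt²⁺/Pt) − E°(Co²⁺/Co).
E°(Pt²⁺/Pt) = E°cell + E°(anode) = +1.477 + (−0.284) = +1.193 V.

+1.193 V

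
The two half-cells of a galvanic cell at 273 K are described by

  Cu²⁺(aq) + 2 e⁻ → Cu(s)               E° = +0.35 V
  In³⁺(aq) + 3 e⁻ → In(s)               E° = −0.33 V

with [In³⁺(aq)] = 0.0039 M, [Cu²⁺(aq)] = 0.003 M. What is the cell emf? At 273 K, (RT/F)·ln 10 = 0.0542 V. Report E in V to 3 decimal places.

+0.655 V

Cu²⁺/Cu is reduced (cathode, E° = +0.35 V) and In³⁺/In is oxidized (anode).
The standard potential is +0.35 − (−0.33) = +0.68 V and the balanced reaction transfers n = 6 electrons.
The balanced reaction is 3 Cu²⁺(aq) + 2 In(s) → 3 Cu(s) + 2 In³⁺(aq), so Q = [In³⁺(aq)]^2 / [Cu²⁺(aq)]^3 = 563 and log Q = 2.751.
Applying E = E° − (RT ln10/nF)·log Q gives +0.68 − (0.0542/6)(2.751) = +0.655 V.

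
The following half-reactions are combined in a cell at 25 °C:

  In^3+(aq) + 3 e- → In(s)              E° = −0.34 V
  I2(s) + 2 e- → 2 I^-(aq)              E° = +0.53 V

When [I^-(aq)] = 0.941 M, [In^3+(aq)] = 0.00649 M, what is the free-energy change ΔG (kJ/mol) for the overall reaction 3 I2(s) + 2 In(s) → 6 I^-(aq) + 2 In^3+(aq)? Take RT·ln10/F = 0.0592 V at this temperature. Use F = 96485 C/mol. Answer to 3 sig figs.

The standard cell potential is +0.53 − (−0.34) = +0.87 V, with n = 6 electrons in the balanced equation.
Here Q = [I^-(aq)]^6·[In^3+(aq)]^2 = 2.92×10^−5 (log Q = −4.534), giving E = +0.87 − (0.0592/6)·(−4.534) = +0.9147 V.
Then ΔG = −nFE = −6 × 96485 × +0.9147 J/mol = −530 kJ/mol.

−530 kJ/mol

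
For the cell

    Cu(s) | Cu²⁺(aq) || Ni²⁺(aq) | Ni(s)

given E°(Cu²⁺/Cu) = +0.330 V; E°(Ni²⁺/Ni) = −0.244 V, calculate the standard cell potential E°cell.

By convention the left-hand electrode in cell notation is the anode (oxidation) and the right-hand electrode is the cathode (reduction).
E°cell = E°(right) − E°(left) = −0.244 − (+0.330) = −0.574 V.
The negative sign shows that, as written, the cell would require an external voltage to drive the reaction.

−0.574 V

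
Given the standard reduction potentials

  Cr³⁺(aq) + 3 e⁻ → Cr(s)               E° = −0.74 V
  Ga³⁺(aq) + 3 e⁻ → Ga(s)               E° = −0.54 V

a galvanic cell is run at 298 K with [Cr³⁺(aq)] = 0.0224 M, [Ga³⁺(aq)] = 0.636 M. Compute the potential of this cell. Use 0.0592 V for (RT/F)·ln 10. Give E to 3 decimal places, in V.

The Ga³⁺/Ga couple has the more positive E°, so it is the cathode; Cr³⁺/Cr is the anode.
E°cell = −0.54 − (−0.74) = +0.20 V, with n = 3 electrons transferred.
Balancing gives Ga³⁺(aq) + Cr(s) → Ga(s) + Cr³⁺(aq); hence Q = [Cr³⁺(aq)] / [Ga³⁺(aq)] = 0.0352 (log Q = −1.453).
E = E° − (0.0592/n)·log Q = +0.20 − (0.0592/3)(−1.453) = +0.229 V.

+0.229 V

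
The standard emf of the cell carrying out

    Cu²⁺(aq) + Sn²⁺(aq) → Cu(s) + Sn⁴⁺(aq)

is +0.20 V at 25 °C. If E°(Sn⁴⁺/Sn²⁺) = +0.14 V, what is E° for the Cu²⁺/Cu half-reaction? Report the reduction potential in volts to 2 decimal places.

In the reaction as written the Cu²⁺/Cu couple is reduced (cathode) and Sn⁴⁺/Sn²⁺ is oxidized (anode), so E°cell = E°(Cu²⁺/Cu) − E°(Sn⁴⁺/Sn²⁺).
E°(Cu²⁺/Cu) = E°cell + E°(anode) = +0.20 + (+0.14) = +0.34 V.

+0.34 V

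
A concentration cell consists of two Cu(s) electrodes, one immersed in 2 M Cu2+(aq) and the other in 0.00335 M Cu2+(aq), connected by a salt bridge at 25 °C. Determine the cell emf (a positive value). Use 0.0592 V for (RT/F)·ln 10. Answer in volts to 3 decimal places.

For a concentration cell E°cell = 0, since both electrodes use the same couple.
The compartment with the higher Cu2+(aq) concentration (2 M) acts as the cathode; ions are reduced there and produced at the dilute (0.00335 M) anode.
With n = 2, Ecell = −(0.0592/2)·log([dilute]/[conc]) = −(0.0592/2)·log(0.00335/2) = +0.082 V.

0.082 V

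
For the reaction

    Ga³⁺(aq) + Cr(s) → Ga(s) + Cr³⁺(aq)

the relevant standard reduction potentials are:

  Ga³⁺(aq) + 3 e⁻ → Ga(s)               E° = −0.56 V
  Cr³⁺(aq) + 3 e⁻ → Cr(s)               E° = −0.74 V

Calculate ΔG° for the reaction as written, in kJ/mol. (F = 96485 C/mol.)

In the reaction as written Ga³⁺(aq) is reduced, so the Ga³⁺/Ga couple is the cathode and Cr³⁺/Cr is the anode.
E°cell = −0.56 − (−0.74) = +0.18 V; balancing electrons gives n = 3.
ΔG° = −nFE°cell = −(3)(96485)(+0.18) J/mol = −52.1 kJ/mol.

−52.1 kJ/mol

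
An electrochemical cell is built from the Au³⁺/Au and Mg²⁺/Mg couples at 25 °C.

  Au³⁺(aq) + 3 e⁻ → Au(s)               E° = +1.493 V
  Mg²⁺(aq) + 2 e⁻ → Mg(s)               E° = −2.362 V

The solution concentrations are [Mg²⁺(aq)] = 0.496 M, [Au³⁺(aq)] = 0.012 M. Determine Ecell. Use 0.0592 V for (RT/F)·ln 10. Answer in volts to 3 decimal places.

+3.826 V

Since E°(Au³⁺/Au) > E°(Mg²⁺/Mg), Au³⁺/Au serves as the cathode.
E°cell = E°cat − E°an = +1.493 − (−2.362) = +3.855 V; n = 6.
The balanced reaction is 2 Au³⁺(aq) + 3 Mg(s) → 2 Au(s) + 3 Mg²⁺(aq), so Q = [Mg²⁺(aq)]^3 / [Au³⁺(aq)]^2 = 847 and log Q = 2.928.
By the Nernst equation, E = +3.855 − (0.0592/6)·(2.928) = +3.826 V.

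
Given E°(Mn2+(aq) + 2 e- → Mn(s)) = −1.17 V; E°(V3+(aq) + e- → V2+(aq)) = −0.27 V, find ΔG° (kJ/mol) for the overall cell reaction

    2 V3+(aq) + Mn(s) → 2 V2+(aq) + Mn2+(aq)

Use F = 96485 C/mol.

−174 kJ/mol

In the reaction as written V3+(aq) is reduced, so the V³⁺/V²⁺ couple is the cathode and Mn²⁺/Mn is the anode.
E°cell = −0.27 − (−1.17) = +0.90 V; balancing electrons gives n = 2.
ΔG° = −nFE°cell = −(2)(96485)(+0.90) J/mol = −174 kJ/mol.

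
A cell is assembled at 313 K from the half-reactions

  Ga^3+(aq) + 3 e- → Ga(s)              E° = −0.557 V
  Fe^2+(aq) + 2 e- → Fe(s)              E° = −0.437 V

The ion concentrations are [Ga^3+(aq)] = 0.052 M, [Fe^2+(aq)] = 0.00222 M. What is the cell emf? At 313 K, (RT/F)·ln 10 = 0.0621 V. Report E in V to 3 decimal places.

Fe²⁺/Fe is reduced (cathode, E° = −0.437 V) and Ga³⁺/Ga is oxidized (anode).
E°cell = −0.437 − (−0.557) = +0.120 V, with n = 6 electrons transferred.
The balanced reaction is 3 Fe^2+(aq) + 2 Ga(s) → 3 Fe(s) + 2 Ga^3+(aq), so Q = [Ga^3+(aq)]^2 / [Fe^2+(aq)]^3 = 2.47×10^5 and log Q = 5.393.
By the Nernst equation, E = +0.120 − (0.0621/6)·(5.393) = +0.064 V.

+0.064 V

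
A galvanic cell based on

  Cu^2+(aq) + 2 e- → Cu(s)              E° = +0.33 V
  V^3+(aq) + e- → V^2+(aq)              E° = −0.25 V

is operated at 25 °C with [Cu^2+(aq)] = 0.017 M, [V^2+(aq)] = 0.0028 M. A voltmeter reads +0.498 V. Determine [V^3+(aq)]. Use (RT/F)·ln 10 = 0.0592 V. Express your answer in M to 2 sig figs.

Cu²⁺/Cu is the cathode (higher E°); E°cell = +0.33 − (−0.25) = +0.58 V with n = 2.
Rearranging E = E° − (0.0592/n)·log Q gives log Q = 2(+0.58 − (+0.498))/0.0592 = 2.770.
Balancing electrons gives Cu^2+(aq) + 2 V^2+(aq) → Cu(s) + 2 V^3+(aq); thus Q = [V^3+(aq)]^2 / ([Cu^2+(aq)]·[V^2+(aq)]^2).
Isolating [V^3+(aq)] in Q = 10^{2.770} yields log [V^3+(aq)] = −2.053, i.e. 0.0089 M.

0.0089 M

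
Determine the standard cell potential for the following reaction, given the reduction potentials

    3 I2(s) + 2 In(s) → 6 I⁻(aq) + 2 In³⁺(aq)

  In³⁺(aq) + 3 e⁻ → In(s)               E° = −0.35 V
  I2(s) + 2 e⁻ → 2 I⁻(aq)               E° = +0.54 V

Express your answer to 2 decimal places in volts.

+0.89 V

In the reaction as written, I2(s) is reduced (cathode) and In³⁺(aq) is produced by oxidation at the anode.
E°cell = E°(cathode) − E°(anode) = +0.54 − (−0.35) = +0.89 V.
The positive value indicates the reaction is spontaneous as written.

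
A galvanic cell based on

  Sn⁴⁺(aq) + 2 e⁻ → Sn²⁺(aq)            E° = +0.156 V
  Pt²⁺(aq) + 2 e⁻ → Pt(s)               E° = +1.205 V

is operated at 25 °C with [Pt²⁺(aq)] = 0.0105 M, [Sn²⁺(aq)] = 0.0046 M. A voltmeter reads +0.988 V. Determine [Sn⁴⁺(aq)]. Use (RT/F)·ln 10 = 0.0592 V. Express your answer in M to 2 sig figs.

0.0056 M

The Pt²⁺/Pt couple has the larger reduction potential, so it is the cathode: E°cell = +1.205 − (+0.156) = +1.049 V and n = 2.
Since E = E° − (0.0592/n)·log Q, log Q = n(E° − E)/0.0592 = 2.061.
For Pt²⁺(aq) + Sn²⁺(aq) → Pt(s) + Sn⁴⁺(aq), the reaction quotient is Q = [Sn⁴⁺(aq)] / ([Pt²⁺(aq)]·[Sn²⁺(aq)]).
Isolating [Sn⁴⁺(aq)] in Q = 10^{2.061} yields log [Sn⁴⁺(aq)] = −2.255, i.e. 0.0056 M.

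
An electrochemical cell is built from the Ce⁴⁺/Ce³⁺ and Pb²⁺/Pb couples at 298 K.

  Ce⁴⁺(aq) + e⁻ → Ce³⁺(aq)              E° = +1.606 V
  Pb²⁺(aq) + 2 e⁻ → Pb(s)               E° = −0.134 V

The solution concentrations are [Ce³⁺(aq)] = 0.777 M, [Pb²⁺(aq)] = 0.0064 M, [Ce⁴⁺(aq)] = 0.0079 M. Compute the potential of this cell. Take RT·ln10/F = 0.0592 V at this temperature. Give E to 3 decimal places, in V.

+1.687 V

Ce⁴⁺/Ce³⁺ is reduced (cathode, E° = +1.606 V) and Pb²⁺/Pb is oxidized (anode).
The standard potential is +1.606 − (−0.134) = +1.740 V and the balanced reaction transfers n = 2 electrons.
The balanced reaction is 2 Ce⁴⁺(aq) + Pb(s) → 2 Ce³⁺(aq) + Pb²⁺(aq), so Q = ([Ce³⁺(aq)]^2·[Pb²⁺(aq)]) / [Ce⁴⁺(aq)]^2 = 61.9 and log Q = 1.792.
Applying E = E° − (RT ln10/nF)·log Q gives +1.740 − (0.0592/2)(1.792) = +1.687 V.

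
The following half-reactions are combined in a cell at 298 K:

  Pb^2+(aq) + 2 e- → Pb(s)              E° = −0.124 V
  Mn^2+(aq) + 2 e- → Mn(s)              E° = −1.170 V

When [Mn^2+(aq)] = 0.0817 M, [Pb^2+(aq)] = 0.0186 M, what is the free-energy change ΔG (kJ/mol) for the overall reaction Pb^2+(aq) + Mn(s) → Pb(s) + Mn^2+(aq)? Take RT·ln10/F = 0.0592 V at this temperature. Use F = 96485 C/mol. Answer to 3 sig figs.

With Pb²⁺/Pb reduced at the cathode, E°cell = −0.124 − (−1.170) = +1.046 V and n = 2.
Here Q = [Mn^2+(aq)] / [Pb^2+(aq)] = 4.39 (log Q = 0.643), giving E = +1.046 − (0.0592/2)·(0.643) = +1.0270 V.
ΔG = −nFE = −(2)(96485)(+1.0270) J/mol = −198 kJ/mol.

−198 kJ/mol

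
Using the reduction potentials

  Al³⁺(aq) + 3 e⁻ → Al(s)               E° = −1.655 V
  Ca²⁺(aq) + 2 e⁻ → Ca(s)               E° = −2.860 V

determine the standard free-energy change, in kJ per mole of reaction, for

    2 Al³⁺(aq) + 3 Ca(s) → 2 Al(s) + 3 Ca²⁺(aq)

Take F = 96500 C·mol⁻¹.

−698 kJ/mol

In the reaction as written Al³⁺(aq) is reduced, so the Al³⁺/Al couple is the cathode and Ca²⁺/Ca is the anode.
E°cell = −1.655 − (−2.860) = +1.205 V; balancing electrons gives n = 6.
ΔG° = −nFE°cell = −(6)(96500)(+1.205) J/mol = −698 kJ/mol.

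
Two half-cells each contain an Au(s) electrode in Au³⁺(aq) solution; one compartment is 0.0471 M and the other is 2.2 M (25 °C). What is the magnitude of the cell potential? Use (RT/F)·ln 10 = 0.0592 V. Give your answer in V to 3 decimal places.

For a concentration cell E°cell = 0, since both electrodes use the same couple.
The compartment with the higher Au³⁺(aq) concentration (2.2 M) acts as the cathode; ions are reduced there and produced at the dilute (0.0471 M) anode.
With n = 3, Ecell = −(0.0592/3)·log([dilute]/[conc]) = −(0.0592/3)·log(0.0471/2.2) = +0.033 V.

0.033 V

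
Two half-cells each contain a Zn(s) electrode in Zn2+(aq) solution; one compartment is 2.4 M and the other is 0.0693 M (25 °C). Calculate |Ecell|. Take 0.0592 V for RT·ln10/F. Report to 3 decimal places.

0.046 V

For a concentration cell E°cell = 0, since both electrodes use the same couple.
The compartment with the higher Zn2+(aq) concentration (2.4 M) acts as the cathode; ions are reduced there and produced at the dilute (0.0693 M) anode.
With n = 2, Ecell = −(0.0592/2)·log([dilute]/[conc]) = −(0.0592/2)·log(0.0693/2.4) = +0.046 V.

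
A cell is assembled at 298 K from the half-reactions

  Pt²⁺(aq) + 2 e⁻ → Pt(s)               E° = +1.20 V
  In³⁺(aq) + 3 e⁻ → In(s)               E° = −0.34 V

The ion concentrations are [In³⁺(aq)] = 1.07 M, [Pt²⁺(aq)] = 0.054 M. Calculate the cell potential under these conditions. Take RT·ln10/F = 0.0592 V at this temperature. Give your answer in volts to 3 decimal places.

Since E°(Pt²⁺/Pt) > E°(In³⁺/In), Pt²⁺/Pt serves as the cathode.
E°cell = +1.20 − (−0.34) = +1.54 V, with n = 6 electrons transferred.
Balancing gives 3 Pt²⁺(aq) + 2 In(s) → 3 Pt(s) + 2 In³⁺(aq); hence Q = [In³⁺(aq)]^2 / [Pt²⁺(aq)]^3 = 7.27×10^3 (log Q = 3.862).
By the Nernst equation, E = +1.54 − (0.0592/6)·(3.862) = +1.502 V.

+1.502 V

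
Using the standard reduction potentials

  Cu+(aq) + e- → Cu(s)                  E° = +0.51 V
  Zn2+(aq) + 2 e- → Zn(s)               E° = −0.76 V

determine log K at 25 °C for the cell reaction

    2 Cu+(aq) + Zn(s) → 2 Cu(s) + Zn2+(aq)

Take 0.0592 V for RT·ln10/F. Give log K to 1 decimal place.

log K = 42.9

The Cu⁺/Cu couple is reduced (cathode); E°cell = +0.51 − (−0.76) = +1.27 V with n = 2.
At equilibrium E = 0, so log K = nE°cell / 0.0592 = (2)(+1.27) / 0.0592 = 42.9.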